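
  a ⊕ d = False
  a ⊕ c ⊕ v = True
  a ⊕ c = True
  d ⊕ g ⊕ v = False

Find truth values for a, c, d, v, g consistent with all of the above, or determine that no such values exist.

a: False, c: True, d: False, v: False, g: False

a ⊕ d = F ⊕ F = False ✓
a ⊕ c ⊕ v = F ⊕ T ⊕ F = True ✓
a ⊕ c = F ⊕ T = True ✓
d ⊕ g ⊕ v = F ⊕ F ⊕ F = False ✓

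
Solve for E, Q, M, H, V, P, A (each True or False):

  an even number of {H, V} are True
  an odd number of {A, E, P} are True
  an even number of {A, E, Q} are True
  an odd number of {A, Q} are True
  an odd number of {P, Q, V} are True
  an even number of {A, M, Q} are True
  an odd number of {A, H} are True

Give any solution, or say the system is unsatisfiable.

E = True; Q = False; M = True; H = False; V = False; P = True; A = True

{H, V}: 0 true → even ✓
{A, E, P}: 3 true → odd ✓
{A, E, Q}: 2 true → even ✓
{A, Q}: 1 true → odd ✓
{P, Q, V}: 1 true → odd ✓
{A, M, Q}: 2 true → even ✓
{A, H}: 1 true → odd ✓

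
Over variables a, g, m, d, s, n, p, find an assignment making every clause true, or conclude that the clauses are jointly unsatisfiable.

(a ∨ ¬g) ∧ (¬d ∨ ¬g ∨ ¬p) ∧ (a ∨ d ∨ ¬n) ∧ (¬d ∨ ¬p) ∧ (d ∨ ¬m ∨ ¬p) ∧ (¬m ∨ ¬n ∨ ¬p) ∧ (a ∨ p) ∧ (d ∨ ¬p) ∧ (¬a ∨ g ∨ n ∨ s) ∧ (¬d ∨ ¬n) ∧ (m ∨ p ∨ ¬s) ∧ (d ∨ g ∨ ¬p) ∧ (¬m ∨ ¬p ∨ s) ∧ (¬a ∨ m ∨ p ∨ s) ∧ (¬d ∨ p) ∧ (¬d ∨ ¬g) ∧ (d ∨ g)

Try a = False:
  (a ∨ ¬g) forces g = False.
  (a ∨ p) forces p = True.
  (¬d ∨ ¬p) forces d = False.
  clause (d ∨ ¬p) is falsified — backtrack.
So a = True.
Set g = True.
  then (¬d ∨ ¬g) forces d = False.
  then (d ∨ ¬p) forces p = False.
Set m = True.
Set s = True.
Set n = False.
All clauses satisfied.

a = True; g = True; m = True; d = False; s = True; n = False; p = False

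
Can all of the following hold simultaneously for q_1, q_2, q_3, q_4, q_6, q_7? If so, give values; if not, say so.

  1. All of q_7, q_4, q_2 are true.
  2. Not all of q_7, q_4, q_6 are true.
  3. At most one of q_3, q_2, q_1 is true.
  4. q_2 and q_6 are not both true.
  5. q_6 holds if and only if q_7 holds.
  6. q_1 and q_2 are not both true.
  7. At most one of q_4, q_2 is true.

No satisfying assignment exists.

Case q_2 = True:
  (1) forces q_7 = True.
  (1) forces q_4 = True.
  Constraint (7) is violated (q_4=T, q_2=T) — contradiction.
Case q_2 = False:
  Constraint (1) is violated (q_2=F) — contradiction.
Both cases fail — unsatisfiable.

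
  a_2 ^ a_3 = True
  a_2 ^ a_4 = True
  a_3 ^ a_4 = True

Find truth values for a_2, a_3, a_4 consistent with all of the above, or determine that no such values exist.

Adding constraints 1, 2, 3 mod 2: every variable appears an even number of times on the left, so the left side is 0.
But the right sides sum to 1 (mod 2). 0 ≠ 1 — the system is inconsistent.

No satisfying assignment exists.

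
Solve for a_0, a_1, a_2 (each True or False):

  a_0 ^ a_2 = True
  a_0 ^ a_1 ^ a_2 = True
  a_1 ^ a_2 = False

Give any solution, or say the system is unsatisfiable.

a_0 = True, a_1 = False, a_2 = False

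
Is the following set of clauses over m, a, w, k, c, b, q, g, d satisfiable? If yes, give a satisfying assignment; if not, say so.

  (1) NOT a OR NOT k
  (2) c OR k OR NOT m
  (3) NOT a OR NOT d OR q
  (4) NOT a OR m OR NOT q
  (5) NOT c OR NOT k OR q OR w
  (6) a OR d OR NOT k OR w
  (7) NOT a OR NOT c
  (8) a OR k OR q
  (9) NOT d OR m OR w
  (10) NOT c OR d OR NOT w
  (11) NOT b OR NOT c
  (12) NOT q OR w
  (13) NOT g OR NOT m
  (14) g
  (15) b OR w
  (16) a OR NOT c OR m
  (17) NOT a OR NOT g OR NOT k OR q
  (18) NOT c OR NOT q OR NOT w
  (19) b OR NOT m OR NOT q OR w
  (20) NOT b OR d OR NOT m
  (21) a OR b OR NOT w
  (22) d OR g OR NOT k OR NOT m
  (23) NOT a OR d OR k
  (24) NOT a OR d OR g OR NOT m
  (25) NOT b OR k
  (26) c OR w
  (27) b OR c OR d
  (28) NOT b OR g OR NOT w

m: False; a: False; w: True; k: True; c: False; b: True; q: True; g: True; d: False

Unit clause (g) forces g = True.
In (NOT g OR NOT m) only NOT m is left, so m = False.
Try a = True:
  (NOT a OR NOT k) forces k = False.
  (NOT a OR m OR NOT q) forces q = False.
  (NOT a OR NOT d OR q) forces d = False.
  clause (NOT a OR d OR k) is falsified — backtrack.
So a = False.
  then (a OR NOT c OR m) forces c = False.
  then (c OR w) forces w = True.
  then (a OR b OR NOT w) forces b = True.
  then (NOT b OR k) forces k = True.
Set q = True.
Set d = False.
All clauses satisfied.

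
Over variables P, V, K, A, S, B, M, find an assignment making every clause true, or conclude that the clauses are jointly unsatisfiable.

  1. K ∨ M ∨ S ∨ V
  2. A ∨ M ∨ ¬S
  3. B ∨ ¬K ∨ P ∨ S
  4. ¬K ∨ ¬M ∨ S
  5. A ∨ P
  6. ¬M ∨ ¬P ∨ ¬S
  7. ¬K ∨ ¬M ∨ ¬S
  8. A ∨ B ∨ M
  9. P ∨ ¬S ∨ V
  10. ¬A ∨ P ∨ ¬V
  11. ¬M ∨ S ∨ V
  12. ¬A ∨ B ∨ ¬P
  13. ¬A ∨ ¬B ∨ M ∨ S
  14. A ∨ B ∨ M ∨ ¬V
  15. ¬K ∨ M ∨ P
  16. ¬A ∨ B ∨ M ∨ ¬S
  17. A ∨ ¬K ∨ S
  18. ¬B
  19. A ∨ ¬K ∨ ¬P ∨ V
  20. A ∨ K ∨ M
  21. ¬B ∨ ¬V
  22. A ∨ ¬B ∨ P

P: True; V: True; K: False; A: False; S: False; B: False; M: True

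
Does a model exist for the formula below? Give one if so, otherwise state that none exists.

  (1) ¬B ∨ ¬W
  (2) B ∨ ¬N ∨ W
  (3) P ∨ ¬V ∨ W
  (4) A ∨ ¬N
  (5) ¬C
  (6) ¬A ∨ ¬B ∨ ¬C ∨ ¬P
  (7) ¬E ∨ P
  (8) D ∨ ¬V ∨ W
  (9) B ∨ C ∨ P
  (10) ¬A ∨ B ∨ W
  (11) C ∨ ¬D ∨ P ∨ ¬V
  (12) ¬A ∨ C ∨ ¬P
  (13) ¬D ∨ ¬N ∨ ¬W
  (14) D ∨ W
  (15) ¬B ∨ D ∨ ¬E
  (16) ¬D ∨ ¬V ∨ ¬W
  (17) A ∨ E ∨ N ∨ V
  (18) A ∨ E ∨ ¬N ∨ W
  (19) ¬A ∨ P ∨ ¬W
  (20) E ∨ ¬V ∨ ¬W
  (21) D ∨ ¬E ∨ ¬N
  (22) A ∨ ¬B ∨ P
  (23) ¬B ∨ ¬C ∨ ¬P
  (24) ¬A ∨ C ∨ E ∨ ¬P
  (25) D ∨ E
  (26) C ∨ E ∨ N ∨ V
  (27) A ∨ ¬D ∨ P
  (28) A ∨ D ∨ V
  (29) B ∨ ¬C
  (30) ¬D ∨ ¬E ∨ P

A=F, C=F, B=F, V=F, P=T, D=T, N=F, W=T, E=T

Unit clause (¬C) forces C = False.
Set A = False.
  then (A ∨ ¬N) forces N = False.
Set B = False.
  then (B ∨ C ∨ P) forces P = True.
Set V = False.
  then (A ∨ E ∨ N ∨ V) forces E = True.
  then (A ∨ D ∨ V) forces D = True.
Set W = True.
All clauses satisfied.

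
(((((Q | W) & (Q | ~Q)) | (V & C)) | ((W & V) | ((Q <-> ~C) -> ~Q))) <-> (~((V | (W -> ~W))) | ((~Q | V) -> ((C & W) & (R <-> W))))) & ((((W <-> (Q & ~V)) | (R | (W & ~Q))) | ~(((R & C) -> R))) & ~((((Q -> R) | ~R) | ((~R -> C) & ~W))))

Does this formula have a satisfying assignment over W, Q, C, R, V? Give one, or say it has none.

The conjunct ~((((Q -> R) | ~R) | ((~R -> C) & ~W))) is unsatisfiable on its own:
  R = True: this becomes ~((True | ~W)) = False.
  R = False: this becomes ~((True | (C & ~W))) = False.
So the whole conjunction is unsatisfiable.

Unsatisfiable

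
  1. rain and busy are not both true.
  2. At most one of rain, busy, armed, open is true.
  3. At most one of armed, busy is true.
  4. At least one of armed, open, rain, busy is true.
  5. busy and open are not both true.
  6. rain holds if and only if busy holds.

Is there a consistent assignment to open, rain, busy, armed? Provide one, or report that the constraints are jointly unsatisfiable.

open=T, rain=F, busy=F, armed=F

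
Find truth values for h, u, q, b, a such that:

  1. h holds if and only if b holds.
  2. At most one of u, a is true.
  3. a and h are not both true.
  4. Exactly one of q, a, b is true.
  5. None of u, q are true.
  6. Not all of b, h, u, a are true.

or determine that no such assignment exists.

h: True; u: False; q: False; b: True; a: False

  (1) h=T, b=T — same ✓
  (2) {u, a}: 0 true — at most one ✓
  (3) a=F, h=T — not both ✓
  (4) {q, a, b}: 1 true — exactly one ✓
  (5) {u, q}: 0 true — none ✓
  (6) {b, h, u, a}: 2/4 true — not all ✓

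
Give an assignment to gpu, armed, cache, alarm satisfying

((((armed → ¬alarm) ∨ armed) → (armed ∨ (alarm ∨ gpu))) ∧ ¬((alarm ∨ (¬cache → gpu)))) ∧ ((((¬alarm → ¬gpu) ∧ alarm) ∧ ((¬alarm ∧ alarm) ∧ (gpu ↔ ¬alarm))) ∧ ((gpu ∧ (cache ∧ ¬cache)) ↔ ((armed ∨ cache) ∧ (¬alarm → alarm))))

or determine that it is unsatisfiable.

The formula is unsatisfiable.

Case alarm = True: the conjunct ¬((alarm ∨ (¬cache → gpu))) becomes ¬((True ∨ (¬cache → gpu))) = False.
Case alarm = False: the conjunct alarm is False.
Both cases fail — unsatisfiable.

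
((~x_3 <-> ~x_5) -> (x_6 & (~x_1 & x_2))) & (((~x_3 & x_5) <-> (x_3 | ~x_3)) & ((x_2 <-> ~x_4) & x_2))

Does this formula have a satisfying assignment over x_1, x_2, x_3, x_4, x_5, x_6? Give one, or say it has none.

x_1 = True, x_2 = True, x_3 = False, x_4 = False, x_5 = True, x_6 = True

  (~x_3 <-> ~x_5) -> (x_6 & (~x_1 & x_2)) = True
    ~x_3 <-> ~x_5 = False
      ~x_3 = True
      ~x_5 = False
    x_6 & (~x_1 & x_2) = False
      ~x_1 & x_2 = False
        ~x_1 = False
  ((~x_3 & x_5) <-> (x_3 | ~x_3)) & ((x_2 <-> ~x_4) & x_2) = True
    (~x_3 & x_5) <-> (x_3 | ~x_3) = True
      ~x_3 & x_5 = True
        ~x_3 = True
      x_3 | ~x_3 = True
        ~x_3 = True
    (x_2 <-> ~x_4) & x_2 = True
      x_2 <-> ~x_4 = True
        ~x_4 = True
Both conjuncts True, so the formula holds.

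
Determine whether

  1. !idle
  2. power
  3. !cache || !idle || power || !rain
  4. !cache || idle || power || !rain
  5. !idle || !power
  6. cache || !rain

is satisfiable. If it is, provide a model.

Unit clause (!idle) forces idle = False.
Unit clause (power) forces power = True.
Set rain = True.
  then (cache || !rain) forces cache = True.
Check each clause:
  (!idle): !idle holds.
  (power): power holds.
  (!cache || !idle || power || !rain): !idle holds.
  (!cache || idle || power || !rain): power holds.
  (!idle || !power): !idle holds.
  (cache || !rain): cache holds.
All clauses satisfied.

power = True, rain = True, cache = True, idle = False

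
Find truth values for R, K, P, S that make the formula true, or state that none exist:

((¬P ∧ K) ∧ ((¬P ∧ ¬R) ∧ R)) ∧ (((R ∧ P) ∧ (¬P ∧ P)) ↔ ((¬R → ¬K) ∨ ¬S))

Case R = True: the conjunct ¬R is False.
Case R = False: the conjunct R is False.
Both cases fail — unsatisfiable.

UNSATISFIABLE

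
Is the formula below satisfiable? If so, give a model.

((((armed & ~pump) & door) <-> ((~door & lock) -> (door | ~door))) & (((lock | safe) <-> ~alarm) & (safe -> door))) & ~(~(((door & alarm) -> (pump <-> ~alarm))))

door = True; pump = False; safe = True; armed = True; lock = True; alarm = False

  (((armed & ~pump) & door) <-> ((~door & lock) -> (door | ~door))) & (((lock | safe) <-> ~alarm) & (safe -> door)) = True
    ((armed & ~pump) & door) <-> ((~door & lock) -> (door | ~door)) = True
      (armed & ~pump) & door = True
        armed & ~pump = True
          ~pump = True
      (~door & lock) -> (door | ~door) = True
        ~door & lock = False
          ~door = False
        door | ~door = True
          ~door = False
    ((lock | safe) <-> ~alarm) & (safe -> door) = True
      (lock | safe) <-> ~alarm = True
        lock | safe = True
        ~alarm = True
      safe -> door = True
  ~(~(((door & alarm) -> (pump <-> ~alarm)))) = True
    ~(((door & alarm) -> (pump <-> ~alarm))) = False
      (door & alarm) -> (pump <-> ~alarm) = True
        door & alarm = False
        pump <-> ~alarm = False
          ~alarm = True
Both conjuncts True, so the formula holds.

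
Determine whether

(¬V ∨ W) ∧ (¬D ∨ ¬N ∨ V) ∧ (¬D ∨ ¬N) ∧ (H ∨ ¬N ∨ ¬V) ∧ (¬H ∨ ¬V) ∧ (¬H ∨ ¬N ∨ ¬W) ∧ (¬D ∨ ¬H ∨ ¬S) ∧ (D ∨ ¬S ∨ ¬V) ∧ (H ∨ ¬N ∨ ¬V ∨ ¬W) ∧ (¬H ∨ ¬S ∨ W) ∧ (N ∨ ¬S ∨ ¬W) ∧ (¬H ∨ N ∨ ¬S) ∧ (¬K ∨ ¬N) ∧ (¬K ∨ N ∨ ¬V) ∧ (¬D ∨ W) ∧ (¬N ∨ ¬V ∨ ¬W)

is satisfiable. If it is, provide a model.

Set D = False.
Set N = True.
  then (¬K ∨ ¬N) forces K = False.
Try V = True:
  (¬V ∨ W) forces W = True.
  clause (¬N ∨ ¬V ∨ ¬W) is falsified — backtrack.
So V = False.
Set S = False.
Set W = False.
Set H = True.
All clauses satisfied.

D=F, N=T, V=F, S=F, W=F, H=T, K=F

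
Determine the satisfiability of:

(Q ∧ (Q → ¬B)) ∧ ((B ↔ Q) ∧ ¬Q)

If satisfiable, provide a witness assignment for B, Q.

Unsatisfiable

Case Q = True: the conjunct ¬Q is False.
Case Q = False: the conjunct Q is False.
Both cases fail — unsatisfiable.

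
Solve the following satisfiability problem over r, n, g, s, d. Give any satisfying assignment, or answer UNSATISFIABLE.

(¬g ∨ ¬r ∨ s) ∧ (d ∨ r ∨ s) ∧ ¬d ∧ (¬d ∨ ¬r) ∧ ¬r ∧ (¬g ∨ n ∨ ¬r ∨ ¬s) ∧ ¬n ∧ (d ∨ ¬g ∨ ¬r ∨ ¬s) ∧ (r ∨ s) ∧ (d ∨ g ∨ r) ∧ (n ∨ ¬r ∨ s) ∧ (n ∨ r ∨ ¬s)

Case r = True:
  Clause (¬r) is falsified — contradiction.
Case r = False:
  (¬d) forces d = False.
  (d ∨ r ∨ s) forces s = True.
  (¬n) forces n = False.
  Clause (n ∨ r ∨ ¬s) is falsified — contradiction.
Both cases fail, so the formula is unsatisfiable.

UNSATISFIABLE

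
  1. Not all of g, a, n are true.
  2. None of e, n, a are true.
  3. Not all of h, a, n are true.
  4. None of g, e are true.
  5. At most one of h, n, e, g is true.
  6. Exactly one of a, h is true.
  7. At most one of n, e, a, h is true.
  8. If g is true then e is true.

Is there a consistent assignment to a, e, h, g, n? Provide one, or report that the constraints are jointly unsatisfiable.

a = False, e = False, h = True, g = False, n = False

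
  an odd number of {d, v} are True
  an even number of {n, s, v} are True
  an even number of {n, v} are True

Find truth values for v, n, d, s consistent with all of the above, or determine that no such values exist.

v = True, n = True, d = False, s = False

{d, v}: 1 true → odd ✓
{n, s, v}: 2 true → even ✓
{n, v}: 2 true → even ✓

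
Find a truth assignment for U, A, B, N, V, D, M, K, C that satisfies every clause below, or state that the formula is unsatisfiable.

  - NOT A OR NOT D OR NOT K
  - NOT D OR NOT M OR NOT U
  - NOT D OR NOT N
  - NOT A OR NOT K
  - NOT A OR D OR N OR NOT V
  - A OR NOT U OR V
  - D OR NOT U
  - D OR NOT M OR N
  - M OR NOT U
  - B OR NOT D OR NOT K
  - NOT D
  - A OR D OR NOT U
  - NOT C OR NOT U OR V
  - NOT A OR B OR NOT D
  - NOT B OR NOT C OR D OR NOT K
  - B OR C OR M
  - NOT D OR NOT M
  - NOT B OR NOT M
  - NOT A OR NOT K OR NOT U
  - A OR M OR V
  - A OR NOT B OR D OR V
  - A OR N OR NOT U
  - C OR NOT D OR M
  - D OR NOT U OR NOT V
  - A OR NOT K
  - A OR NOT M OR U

U=F; A=F; B=T; N=F; V=T; D=F; M=F; K=F; C=F

Unit clause (NOT D) forces D = False.
In (D OR NOT U) only NOT U is left, so U = False.
Set A = False.
  then (A OR NOT K) forces K = False.
  then (A OR NOT M OR U) forces M = False.
  then (A OR M OR V) forces V = True.
Set B = True.
Set N = False.
Set C = False.
All clauses satisfied.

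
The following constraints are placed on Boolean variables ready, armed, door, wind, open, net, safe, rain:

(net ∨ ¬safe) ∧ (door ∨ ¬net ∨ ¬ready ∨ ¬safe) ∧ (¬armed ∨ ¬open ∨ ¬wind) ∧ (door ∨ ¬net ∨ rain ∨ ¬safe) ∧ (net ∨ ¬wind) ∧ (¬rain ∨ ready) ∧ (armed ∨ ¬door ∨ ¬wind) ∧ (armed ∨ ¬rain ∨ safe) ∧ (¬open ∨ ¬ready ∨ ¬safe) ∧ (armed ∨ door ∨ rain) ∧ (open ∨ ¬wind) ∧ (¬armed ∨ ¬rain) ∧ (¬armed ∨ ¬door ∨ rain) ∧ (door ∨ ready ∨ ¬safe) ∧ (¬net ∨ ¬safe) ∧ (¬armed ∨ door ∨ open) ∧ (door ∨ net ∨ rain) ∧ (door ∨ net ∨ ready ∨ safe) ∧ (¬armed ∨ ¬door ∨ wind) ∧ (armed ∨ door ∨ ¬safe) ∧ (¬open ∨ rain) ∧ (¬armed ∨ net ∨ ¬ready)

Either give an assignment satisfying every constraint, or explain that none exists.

ready: True, armed: False, door: True, wind: False, open: False, net: True, safe: False, rain: False

Set ready = True.
Try armed = True:
  (¬armed ∨ ¬rain) forces rain = False.
  (¬armed ∨ ¬door ∨ rain) forces door = False.
  (¬armed ∨ door ∨ open) forces open = True.
  clause (¬open ∨ rain) is falsified — backtrack.
So armed = False.
Set door = True.
  then (armed ∨ ¬door ∨ ¬wind) forces wind = False.
Try open = True:
  (¬open ∨ ¬ready ∨ ¬safe) forces safe = False.
  (armed ∨ ¬rain ∨ safe) forces rain = False.
  clause (¬open ∨ rain) is falsified — backtrack.
So open = False.
Set net = True.
  then (¬net ∨ ¬safe) forces safe = False.
  then (armed ∨ ¬rain ∨ safe) forces rain = False.
All clauses satisfied.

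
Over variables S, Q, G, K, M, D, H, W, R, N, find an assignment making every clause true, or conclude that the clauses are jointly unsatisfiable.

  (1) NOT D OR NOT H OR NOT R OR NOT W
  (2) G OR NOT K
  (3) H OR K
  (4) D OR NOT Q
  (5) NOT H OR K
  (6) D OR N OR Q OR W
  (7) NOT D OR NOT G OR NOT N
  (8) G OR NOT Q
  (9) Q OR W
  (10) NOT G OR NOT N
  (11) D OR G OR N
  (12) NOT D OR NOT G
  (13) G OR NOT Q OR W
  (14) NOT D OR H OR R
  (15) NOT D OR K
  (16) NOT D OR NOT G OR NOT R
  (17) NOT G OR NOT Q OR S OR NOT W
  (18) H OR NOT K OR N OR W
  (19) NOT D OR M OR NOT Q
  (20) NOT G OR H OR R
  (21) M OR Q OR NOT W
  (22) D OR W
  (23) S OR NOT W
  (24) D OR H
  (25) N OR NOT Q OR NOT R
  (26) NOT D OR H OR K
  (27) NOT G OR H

S = True, Q = False, G = True, K = True, M = True, D = False, H = True, W = True, R = False, N = False

Set S = True.
Try Q = True:
  (D OR NOT Q) forces D = True.
  (G OR NOT Q) forces G = True.
  clause (NOT D OR NOT G) is falsified — backtrack.
So Q = False.
  then (Q OR W) forces W = True.
  then (M OR Q OR NOT W) forces M = True.
Try G = False:
  (G OR NOT K) forces K = False.
  (H OR K) forces H = True.
  clause (NOT H OR K) is falsified — backtrack.
So G = True.
  then (NOT G OR NOT N) forces N = False.
  then (NOT D OR NOT G) forces D = False.
  then (D OR H) forces H = True.
  then (NOT H OR K) forces K = True.
Set R = False.
All clauses satisfied.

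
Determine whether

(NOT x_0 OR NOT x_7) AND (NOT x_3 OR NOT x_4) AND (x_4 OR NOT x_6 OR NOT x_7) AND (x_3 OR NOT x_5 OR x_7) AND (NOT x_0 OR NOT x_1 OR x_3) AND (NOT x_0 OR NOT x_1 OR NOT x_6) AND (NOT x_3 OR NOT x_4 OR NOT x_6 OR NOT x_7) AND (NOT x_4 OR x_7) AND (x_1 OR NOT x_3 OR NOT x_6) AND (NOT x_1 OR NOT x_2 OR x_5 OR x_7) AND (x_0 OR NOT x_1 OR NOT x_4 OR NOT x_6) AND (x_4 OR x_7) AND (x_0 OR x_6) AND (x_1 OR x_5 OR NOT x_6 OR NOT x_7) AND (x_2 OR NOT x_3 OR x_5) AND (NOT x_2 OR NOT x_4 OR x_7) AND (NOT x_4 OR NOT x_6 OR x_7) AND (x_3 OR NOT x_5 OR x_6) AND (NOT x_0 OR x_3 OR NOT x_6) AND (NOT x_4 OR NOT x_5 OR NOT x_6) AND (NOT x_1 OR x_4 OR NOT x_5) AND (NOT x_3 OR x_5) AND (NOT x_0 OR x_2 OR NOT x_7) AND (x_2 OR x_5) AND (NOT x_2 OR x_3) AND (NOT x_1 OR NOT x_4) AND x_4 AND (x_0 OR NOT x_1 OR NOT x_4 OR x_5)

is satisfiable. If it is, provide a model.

No satisfying assignment exists.

Case x_4 = True:
  (NOT x_3 OR NOT x_4) forces x_3 = False.
  (NOT x_4 OR x_7) forces x_7 = True.
  (NOT x_0 OR NOT x_7) forces x_0 = False.
  (x_0 OR x_6) forces x_6 = True.
  (x_0 OR NOT x_1 OR NOT x_4 OR NOT x_6) forces x_1 = False.
  (x_1 OR x_5 OR NOT x_6 OR NOT x_7) forces x_5 = True.
  Clause (NOT x_4 OR NOT x_5 OR NOT x_6) is falsified — contradiction.
Case x_4 = False:
  Clause (x_4) is falsified — contradiction.
Both cases fail, so the formula is unsatisfiable.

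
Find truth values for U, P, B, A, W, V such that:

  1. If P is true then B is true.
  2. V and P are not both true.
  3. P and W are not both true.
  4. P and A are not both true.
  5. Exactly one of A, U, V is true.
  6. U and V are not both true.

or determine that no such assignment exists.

U = True; P = False; B = True; A = False; W = False; V = False

  (1) P=F ⇒ B: vacuous ✓
  (2) V=F, P=F — not both ✓
  (3) P=F, W=F — not both ✓
  (4) P=F, A=F — not both ✓
  (5) {A, U, V}: 1 true — exactly one ✓
  (6) U=T, V=F — not both ✓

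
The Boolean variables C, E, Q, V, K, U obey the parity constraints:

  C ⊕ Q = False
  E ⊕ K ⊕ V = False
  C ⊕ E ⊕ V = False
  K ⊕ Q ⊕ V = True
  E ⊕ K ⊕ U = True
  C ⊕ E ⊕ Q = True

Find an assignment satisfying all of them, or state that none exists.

C = False; E = True; Q = False; V = True; K = False; U = False

C ⊕ Q = F ⊕ F = False ✓
E ⊕ K ⊕ V = T ⊕ F ⊕ T = False ✓
C ⊕ E ⊕ V = F ⊕ T ⊕ T = False ✓
K ⊕ Q ⊕ V = F ⊕ F ⊕ T = True ✓
E ⊕ K ⊕ U = T ⊕ F ⊕ F = True ✓
C ⊕ E ⊕ Q = F ⊕ T ⊕ F = True ✓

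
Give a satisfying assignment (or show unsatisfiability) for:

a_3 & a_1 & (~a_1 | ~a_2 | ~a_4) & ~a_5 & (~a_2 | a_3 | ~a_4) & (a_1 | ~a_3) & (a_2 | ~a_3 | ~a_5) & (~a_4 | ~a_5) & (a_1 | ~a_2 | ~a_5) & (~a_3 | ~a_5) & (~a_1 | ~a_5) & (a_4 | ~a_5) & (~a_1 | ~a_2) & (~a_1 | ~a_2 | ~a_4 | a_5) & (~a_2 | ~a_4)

a_1 = True; a_2 = False; a_3 = True; a_4 = True; a_5 = False

Unit clause (a_3) forces a_3 = True.
Unit clause (a_1) forces a_1 = True.
Unit clause (~a_5) forces a_5 = False.
In (~a_1 | ~a_2) only ~a_2 is left, so a_2 = False.
Set a_4 = True.
All clauses satisfied.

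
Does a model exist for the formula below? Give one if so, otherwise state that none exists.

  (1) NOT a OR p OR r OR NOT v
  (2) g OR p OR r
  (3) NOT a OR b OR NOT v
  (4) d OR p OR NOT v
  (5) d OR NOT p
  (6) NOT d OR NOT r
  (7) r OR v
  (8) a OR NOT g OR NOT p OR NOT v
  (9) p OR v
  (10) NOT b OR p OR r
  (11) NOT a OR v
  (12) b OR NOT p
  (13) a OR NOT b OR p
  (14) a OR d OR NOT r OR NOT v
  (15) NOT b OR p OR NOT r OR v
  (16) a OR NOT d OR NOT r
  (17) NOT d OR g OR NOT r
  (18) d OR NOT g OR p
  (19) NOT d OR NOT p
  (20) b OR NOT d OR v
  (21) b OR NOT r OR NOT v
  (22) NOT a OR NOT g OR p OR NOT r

Try d = False:
  (d OR NOT p) forces p = False.
  (d OR p OR NOT v) forces v = False.
  clause (p OR v) is falsified — backtrack.
So d = True.
  then (NOT d OR NOT r) forces r = False.
  then (r OR v) forces v = True.
  then (NOT d OR NOT p) forces p = False.
  then (NOT a OR p OR r OR NOT v) forces a = False.
  then (g OR p OR r) forces g = True.
  then (NOT b OR p OR r) forces b = False.
All clauses satisfied.

d = True; b = False; a = False; g = True; p = False; r = False; v = True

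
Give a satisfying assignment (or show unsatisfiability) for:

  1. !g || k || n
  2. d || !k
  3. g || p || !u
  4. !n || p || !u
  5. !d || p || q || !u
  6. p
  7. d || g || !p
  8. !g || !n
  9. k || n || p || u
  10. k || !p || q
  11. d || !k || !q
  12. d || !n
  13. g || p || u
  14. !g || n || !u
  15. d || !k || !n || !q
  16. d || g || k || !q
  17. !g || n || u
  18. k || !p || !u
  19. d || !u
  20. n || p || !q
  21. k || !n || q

d = True, p = True, k = False, u = False, q = True, n = True, g = False

Unit clause (p) forces p = True.
Try d = False:
  (d || !k) forces k = False.
  (d || g || !p) forces g = True.
  (!g || k || n) forces n = True.
  clause (!g || !n) is falsified — backtrack.
So d = True.
Set k = False.
  then (k || !p || q) forces q = True.
  then (k || !p || !u) forces u = False.
Set n = True.
  then (!g || !n) forces g = False.
All clauses satisfied.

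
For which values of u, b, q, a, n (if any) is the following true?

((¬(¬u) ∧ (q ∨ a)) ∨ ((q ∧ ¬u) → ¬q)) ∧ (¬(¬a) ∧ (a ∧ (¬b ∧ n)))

u = True, b = False, q = True, a = True, n = True

  (¬(¬u) ∧ (q ∨ a)) ∨ ((q ∧ ¬u) → ¬q) = True
    ¬(¬u) ∧ (q ∨ a) = True
      ¬(¬u) = True
        ¬u = False
      q ∨ a = True
    (q ∧ ¬u) → ¬q = True
      q ∧ ¬u = False
        ¬u = False
      ¬q = False
  ¬(¬a) ∧ (a ∧ (¬b ∧ n)) = True
    ¬(¬a) = True
      ¬a = False
    a ∧ (¬b ∧ n) = True
      ¬b ∧ n = True
        ¬b = True
Both conjuncts True, so the formula holds.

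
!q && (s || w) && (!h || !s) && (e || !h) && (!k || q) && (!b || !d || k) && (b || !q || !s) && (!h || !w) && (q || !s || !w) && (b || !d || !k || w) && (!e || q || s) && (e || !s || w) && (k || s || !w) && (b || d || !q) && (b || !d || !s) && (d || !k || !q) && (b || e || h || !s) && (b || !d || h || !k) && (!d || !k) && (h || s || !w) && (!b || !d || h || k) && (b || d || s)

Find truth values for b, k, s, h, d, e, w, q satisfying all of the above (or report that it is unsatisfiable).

Unit clause (!q) forces q = False.
In (!k || q) only !k is left, so k = False.
Set b = False.
Try s = False:
  (s || w) forces w = True.
  clause (k || s || !w) is falsified — backtrack.
So s = True.
  then (!h || !s) forces h = False.
  then (q || !s || !w) forces w = False.
  then (e || !s || w) forces e = True.
  then (b || !d || !s) forces d = False.
All clauses satisfied.

b: False, k: False, s: True, h: False, d: False, e: True, w: False, q: False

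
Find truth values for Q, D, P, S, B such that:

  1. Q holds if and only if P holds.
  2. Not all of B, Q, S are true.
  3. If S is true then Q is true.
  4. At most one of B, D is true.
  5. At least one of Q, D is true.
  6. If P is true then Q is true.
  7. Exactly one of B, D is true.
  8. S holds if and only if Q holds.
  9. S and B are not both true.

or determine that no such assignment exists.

Q = True, D = True, P = True, S = True, B = False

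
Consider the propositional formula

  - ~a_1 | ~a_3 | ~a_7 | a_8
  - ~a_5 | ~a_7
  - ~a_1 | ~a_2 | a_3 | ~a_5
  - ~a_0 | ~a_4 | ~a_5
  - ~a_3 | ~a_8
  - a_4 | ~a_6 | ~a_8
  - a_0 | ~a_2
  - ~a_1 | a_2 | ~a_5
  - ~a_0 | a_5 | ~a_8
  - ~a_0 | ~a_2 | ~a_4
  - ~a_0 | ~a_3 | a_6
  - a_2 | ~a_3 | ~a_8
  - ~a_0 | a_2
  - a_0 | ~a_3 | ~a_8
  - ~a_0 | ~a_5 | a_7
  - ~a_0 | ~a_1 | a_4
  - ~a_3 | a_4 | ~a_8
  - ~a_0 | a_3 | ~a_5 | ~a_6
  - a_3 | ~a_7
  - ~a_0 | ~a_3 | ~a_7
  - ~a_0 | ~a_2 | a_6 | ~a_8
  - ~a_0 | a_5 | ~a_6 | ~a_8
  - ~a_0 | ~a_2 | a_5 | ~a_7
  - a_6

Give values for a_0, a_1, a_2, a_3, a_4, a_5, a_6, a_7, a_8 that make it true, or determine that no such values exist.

a_0=F, a_1=F, a_2=F, a_3=T, a_4=T, a_5=T, a_6=T, a_7=F, a_8=F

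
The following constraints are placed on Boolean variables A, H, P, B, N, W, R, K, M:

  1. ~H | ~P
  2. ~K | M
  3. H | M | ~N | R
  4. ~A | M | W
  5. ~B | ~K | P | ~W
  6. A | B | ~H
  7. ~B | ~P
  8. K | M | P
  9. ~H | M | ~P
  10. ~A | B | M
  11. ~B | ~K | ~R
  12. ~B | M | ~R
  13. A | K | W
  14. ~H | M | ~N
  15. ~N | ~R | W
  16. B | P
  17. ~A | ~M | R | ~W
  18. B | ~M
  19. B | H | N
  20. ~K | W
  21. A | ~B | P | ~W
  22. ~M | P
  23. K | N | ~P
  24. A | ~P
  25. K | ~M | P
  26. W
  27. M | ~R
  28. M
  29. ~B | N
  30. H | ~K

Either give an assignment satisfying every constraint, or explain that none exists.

Unsatisfiable — no assignment works.

Case M = True:
  (B | ~M) forces B = True.
  (~B | ~P) forces P = False.
  Clause (~M | P) is falsified — contradiction.
Case M = False:
  Clause (M) is falsified — contradiction.
Both cases fail, so the formula is unsatisfiable.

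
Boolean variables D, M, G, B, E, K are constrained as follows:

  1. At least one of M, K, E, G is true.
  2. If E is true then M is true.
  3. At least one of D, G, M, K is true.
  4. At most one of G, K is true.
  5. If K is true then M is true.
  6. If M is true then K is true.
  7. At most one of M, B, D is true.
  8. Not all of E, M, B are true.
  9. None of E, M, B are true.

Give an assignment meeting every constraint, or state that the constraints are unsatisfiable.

D = False, M = False, G = True, B = False, E = False, K = False

  (1) {M, K, E, G}: 1 true — at least one ✓
  (2) E=F ⇒ M: vacuous ✓
  (3) {D, G, M, K}: 1 true — at least one ✓
  (4) {G, K}: 1 true — at most one ✓
  (5) K=F ⇒ M: vacuous ✓
  (6) M=F ⇒ K: vacuous ✓
  (7) {M, B, D}: 0 true — at most one ✓
  (8) {E, M, B}: 0/3 true — not all ✓
  (9) {E, M, B}: 0 true — none ✓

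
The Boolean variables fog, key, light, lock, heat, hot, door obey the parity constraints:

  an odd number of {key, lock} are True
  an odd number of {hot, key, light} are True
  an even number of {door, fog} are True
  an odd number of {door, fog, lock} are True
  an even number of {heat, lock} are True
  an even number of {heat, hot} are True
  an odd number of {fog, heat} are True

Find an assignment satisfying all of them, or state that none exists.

fog = False, key = False, light = False, lock = True, heat = True, hot = True, door = False

{key, lock}: 1 true → odd ✓
{hot, key, light}: 1 true → odd ✓
{door, fog}: 0 true → even ✓
{door, fog, lock}: 1 true → odd ✓
{heat, lock}: 2 true → even ✓
{heat, hot}: 2 true → even ✓
{fog, heat}: 1 true → odd ✓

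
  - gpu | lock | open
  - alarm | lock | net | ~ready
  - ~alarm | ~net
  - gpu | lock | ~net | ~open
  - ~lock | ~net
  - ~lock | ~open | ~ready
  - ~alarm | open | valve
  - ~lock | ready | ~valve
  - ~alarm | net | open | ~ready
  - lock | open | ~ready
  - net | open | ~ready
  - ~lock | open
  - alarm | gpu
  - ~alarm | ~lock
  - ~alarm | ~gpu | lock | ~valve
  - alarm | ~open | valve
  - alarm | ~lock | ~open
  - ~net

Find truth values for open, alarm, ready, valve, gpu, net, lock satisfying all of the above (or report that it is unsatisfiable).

Unit clause (~net) forces net = False.
Set open = True.
Set alarm = True.
  then (~alarm | ~lock) forces lock = False.
Set ready = True.
Set valve = True.
  then (~alarm | ~gpu | lock | ~valve) forces gpu = False.
All clauses satisfied.

open = True, alarm = True, ready = True, valve = True, gpu = False, net = False, lock = False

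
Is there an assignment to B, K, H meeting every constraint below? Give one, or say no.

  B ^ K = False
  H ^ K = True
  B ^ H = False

No satisfying assignment exists.

Adding constraints 1, 2, 3 mod 2: every variable appears an even number of times on the left, so the left side is 0.
But the right sides sum to 1 (mod 2). 0 ≠ 1 — the system is inconsistent.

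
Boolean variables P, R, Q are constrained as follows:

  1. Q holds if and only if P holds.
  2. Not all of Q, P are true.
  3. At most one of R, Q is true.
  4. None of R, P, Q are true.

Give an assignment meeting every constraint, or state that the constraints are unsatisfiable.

P: False; R: False; Q: False

  (1) Q=F, P=F — same ✓
  (2) {Q, P}: 0/2 true — not all ✓
  (3) {R, Q}: 0 true — at most one ✓
  (4) {R, P, Q}: 0 true — none ✓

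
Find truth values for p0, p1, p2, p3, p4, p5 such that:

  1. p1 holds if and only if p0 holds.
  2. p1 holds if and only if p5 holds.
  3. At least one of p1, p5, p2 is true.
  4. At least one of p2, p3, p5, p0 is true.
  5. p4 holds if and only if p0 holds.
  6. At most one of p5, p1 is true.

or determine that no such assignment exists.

p0=F; p1=F; p2=T; p3=F; p4=F; p5=F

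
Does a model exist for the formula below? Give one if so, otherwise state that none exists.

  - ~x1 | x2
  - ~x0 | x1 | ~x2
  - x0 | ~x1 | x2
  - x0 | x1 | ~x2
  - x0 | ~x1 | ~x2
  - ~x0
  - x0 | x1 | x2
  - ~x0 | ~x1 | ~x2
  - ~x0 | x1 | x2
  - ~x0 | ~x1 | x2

The formula is unsatisfiable.

Case x1 = True:
  (~x1 | x2) forces x2 = True.
  (x0 | ~x1 | ~x2) forces x0 = True.
  Clause (~x0) is falsified — contradiction.
Case x1 = False:
  (~x0) forces x0 = False.
  (x0 | x1 | ~x2) forces x2 = False.
  Clause (x0 | x1 | x2) is falsified — contradiction.
Both cases fail, so the formula is unsatisfiable.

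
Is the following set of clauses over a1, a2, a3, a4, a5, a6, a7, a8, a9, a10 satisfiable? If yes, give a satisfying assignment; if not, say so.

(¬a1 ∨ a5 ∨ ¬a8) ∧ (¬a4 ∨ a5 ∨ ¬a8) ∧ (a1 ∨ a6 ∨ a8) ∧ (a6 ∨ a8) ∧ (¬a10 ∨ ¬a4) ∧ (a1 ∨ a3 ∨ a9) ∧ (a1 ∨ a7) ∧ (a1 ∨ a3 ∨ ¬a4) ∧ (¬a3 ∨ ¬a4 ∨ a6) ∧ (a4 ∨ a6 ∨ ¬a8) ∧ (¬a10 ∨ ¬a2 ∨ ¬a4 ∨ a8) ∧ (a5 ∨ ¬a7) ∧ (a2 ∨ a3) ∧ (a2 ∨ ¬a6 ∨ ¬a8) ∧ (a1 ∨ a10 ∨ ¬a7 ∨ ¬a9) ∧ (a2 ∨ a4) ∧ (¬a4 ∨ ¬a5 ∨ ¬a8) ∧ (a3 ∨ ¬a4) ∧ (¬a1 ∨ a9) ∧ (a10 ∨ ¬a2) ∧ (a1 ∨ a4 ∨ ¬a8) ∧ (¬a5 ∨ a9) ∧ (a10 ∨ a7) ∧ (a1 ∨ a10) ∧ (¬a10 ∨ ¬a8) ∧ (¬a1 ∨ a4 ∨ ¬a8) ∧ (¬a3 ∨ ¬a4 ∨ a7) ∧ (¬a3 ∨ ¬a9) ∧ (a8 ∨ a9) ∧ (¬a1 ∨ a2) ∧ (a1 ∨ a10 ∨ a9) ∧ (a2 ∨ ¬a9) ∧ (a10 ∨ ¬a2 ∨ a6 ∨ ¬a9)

Set a1 = False.
  then (a1 ∨ a7) forces a7 = True.
  then (a5 ∨ ¬a7) forces a5 = True.
  then (¬a5 ∨ a9) forces a9 = True.
  then (a1 ∨ a10) forces a10 = True.
  then (¬a10 ∨ ¬a8) forces a8 = False.
  then (¬a3 ∨ ¬a9) forces a3 = False.
  then (a2 ∨ ¬a9) forces a2 = True.
  then (a1 ∨ a6 ∨ a8) forces a6 = True.
  then (¬a10 ∨ ¬a4) forces a4 = False.
All clauses satisfied.

a1: False, a2: True, a3: False, a4: False, a5: True, a6: True, a7: True, a8: False, a9: True, a10: True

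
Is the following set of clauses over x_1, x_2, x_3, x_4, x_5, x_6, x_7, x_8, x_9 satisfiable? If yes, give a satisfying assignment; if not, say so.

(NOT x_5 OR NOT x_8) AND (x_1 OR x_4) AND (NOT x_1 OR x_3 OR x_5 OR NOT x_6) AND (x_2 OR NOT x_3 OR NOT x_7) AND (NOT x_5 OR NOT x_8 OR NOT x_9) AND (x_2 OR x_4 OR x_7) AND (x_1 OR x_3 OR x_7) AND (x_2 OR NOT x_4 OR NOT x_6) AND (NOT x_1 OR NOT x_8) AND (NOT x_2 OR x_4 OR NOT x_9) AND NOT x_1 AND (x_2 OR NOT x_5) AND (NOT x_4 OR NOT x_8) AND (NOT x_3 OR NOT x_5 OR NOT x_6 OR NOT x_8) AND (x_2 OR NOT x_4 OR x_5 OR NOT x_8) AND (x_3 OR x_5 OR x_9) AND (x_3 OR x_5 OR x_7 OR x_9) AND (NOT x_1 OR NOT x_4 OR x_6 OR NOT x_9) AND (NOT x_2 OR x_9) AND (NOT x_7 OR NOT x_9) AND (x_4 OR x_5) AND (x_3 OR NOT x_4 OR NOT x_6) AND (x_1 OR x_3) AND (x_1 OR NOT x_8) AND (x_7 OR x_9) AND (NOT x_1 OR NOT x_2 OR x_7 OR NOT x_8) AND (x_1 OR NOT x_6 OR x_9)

Unit clause (NOT x_1) forces x_1 = False.
In (x_1 OR x_3) only x_3 is left, so x_3 = True.
In (x_1 OR NOT x_8) only NOT x_8 is left, so x_8 = False.
In (x_1 OR x_4) only x_4 is left, so x_4 = True.
Set x_2 = True.
  then (NOT x_2 OR x_9) forces x_9 = True.
  then (NOT x_7 OR NOT x_9) forces x_7 = False.
Set x_5 = True.
Set x_6 = False.
All clauses satisfied.

x_1: False; x_2: True; x_3: True; x_4: True; x_5: True; x_6: False; x_7: False; x_8: False; x_9: True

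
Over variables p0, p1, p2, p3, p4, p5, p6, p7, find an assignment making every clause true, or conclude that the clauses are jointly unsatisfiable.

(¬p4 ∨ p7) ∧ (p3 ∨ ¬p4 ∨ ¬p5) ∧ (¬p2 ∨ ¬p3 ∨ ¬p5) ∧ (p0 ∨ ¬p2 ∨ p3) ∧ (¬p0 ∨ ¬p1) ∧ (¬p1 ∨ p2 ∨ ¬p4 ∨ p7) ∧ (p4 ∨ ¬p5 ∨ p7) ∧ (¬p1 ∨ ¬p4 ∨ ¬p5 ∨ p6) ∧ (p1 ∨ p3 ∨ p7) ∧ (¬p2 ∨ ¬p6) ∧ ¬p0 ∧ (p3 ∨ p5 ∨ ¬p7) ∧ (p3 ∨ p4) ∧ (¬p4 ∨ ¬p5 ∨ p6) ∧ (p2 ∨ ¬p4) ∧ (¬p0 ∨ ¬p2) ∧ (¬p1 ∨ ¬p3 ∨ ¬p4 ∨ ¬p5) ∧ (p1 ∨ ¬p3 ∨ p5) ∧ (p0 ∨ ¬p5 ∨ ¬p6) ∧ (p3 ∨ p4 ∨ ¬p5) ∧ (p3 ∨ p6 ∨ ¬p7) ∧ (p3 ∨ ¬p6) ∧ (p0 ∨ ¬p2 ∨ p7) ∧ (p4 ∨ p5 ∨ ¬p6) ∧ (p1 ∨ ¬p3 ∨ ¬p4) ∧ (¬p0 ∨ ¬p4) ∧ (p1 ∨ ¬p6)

p0=F, p1=T, p2=F, p3=T, p4=F, p5=F, p6=F, p7=T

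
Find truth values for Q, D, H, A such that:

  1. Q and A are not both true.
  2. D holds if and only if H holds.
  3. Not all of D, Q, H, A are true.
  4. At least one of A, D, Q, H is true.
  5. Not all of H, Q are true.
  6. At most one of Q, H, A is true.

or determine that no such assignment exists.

Q = True, D = False, H = False, A = False

  (1) Q=T, A=F — not both ✓
  (2) D=F, H=F — same ✓
  (3) {D, Q, H, A}: 1/4 true — not all ✓
  (4) {A, D, Q, H}: 1 true — at least one ✓
  (5) {H, Q}: 1/2 true — not all ✓
  (6) {Q, H, A}: 1 true — at most one ✓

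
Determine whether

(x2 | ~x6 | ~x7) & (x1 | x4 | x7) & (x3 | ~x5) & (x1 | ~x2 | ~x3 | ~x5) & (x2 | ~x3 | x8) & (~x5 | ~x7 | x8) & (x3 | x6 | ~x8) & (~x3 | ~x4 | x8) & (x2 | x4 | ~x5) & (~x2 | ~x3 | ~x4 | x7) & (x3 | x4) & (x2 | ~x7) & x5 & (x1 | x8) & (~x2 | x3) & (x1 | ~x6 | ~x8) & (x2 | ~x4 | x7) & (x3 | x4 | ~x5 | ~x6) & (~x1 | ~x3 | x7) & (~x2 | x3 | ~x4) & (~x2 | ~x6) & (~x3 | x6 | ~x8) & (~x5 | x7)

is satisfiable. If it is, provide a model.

UNSATISFIABLE

Case x5 = True:
  (x3 | ~x5) forces x3 = True.
  (~x5 | x7) forces x7 = True.
  (~x5 | ~x7 | x8) forces x8 = True.
  (x2 | ~x7) forces x2 = True.
  (x1 | ~x2 | ~x3 | ~x5) forces x1 = True.
  (~x2 | ~x6) forces x6 = False.
  Clause (~x3 | x6 | ~x8) is falsified — contradiction.
Case x5 = False:
  Clause (x5) is falsified — contradiction.
Both cases fail, so the formula is unsatisfiable.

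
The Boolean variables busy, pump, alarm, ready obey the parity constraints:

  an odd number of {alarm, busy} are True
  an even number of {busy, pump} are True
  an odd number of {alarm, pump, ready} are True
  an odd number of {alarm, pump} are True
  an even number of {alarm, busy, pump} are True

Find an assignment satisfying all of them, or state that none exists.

busy=T; pump=T; alarm=F; ready=F

{alarm, busy}: 1 true → odd ✓
{busy, pump}: 2 true → even ✓
{alarm, pump, ready}: 1 true → odd ✓
{alarm, pump}: 1 true → odd ✓
{alarm, busy, pump}: 2 true → even ✓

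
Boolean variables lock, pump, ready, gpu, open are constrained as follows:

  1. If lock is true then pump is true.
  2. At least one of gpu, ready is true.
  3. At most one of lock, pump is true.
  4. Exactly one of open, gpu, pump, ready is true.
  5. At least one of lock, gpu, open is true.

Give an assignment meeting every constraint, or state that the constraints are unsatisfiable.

lock=F; pump=F; ready=F; gpu=T; open=F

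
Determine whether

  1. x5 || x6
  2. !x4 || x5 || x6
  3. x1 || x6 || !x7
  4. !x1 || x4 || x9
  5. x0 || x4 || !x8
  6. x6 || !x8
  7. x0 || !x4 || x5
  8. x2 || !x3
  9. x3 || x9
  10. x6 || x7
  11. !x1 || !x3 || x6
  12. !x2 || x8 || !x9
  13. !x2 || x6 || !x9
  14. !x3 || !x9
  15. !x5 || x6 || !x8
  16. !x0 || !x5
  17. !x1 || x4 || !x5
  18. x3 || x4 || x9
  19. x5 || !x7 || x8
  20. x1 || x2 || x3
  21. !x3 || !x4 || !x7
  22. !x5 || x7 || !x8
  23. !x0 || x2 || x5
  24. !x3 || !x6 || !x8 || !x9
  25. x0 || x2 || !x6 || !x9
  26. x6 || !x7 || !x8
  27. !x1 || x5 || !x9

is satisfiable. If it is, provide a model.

Set x0 = True.
  then (!x0 || !x5) forces x5 = False.
  then (!x0 || x2 || x5) forces x2 = True.
  then (x5 || x6) forces x6 = True.
Set x1 = False.
Set x3 = False.
  then (x3 || x9) forces x9 = True.
  then (!x2 || x8 || !x9) forces x8 = True.
Set x4 = False.
Set x7 = True.
All clauses satisfied.

x0=T, x1=F, x2=T, x3=F, x4=F, x5=F, x6=T, x7=T, x8=T, x9=T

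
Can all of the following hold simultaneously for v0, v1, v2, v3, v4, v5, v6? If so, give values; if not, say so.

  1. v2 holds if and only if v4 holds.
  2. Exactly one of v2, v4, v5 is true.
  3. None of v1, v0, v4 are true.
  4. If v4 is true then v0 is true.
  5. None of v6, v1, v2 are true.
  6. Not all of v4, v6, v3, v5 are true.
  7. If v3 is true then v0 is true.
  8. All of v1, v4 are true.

Case v1 = True:
  Constraint (3) is violated (v1=T) — contradiction.
Case v1 = False:
  Constraint (8) is violated (v1=F) — contradiction.
Both cases fail — unsatisfiable.

UNSATISFIABLE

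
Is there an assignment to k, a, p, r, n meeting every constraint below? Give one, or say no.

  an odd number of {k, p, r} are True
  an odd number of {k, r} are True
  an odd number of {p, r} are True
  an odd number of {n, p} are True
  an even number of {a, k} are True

k=F, a=F, p=F, r=T, n=T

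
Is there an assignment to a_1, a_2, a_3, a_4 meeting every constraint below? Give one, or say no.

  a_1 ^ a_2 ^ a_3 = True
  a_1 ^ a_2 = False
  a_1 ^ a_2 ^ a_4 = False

a_1=F, a_2=F, a_3=T, a_4=F

a_1 ^ a_2 ^ a_3 = F ^ F ^ T = True ✓
a_1 ^ a_2 = F ^ F = False ✓
a_1 ^ a_2 ^ a_4 = F ^ F ^ F = False ✓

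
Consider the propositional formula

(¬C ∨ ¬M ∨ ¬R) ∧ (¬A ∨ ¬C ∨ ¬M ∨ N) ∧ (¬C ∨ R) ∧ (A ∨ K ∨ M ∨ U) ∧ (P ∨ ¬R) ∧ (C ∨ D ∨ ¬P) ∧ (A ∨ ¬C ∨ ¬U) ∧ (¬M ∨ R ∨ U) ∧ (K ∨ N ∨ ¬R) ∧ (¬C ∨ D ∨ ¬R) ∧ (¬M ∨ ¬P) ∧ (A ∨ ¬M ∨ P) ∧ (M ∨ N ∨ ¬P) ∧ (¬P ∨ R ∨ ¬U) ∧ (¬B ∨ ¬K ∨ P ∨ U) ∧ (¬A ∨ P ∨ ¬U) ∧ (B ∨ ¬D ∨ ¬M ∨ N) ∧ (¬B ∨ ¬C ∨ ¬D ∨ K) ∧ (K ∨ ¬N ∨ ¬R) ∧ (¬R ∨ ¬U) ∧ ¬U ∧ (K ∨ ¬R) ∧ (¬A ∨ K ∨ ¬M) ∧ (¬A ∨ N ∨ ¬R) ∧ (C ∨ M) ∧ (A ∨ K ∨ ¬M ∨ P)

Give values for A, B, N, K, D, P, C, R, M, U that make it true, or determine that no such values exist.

A=T, B=T, N=T, K=T, D=T, P=T, C=T, R=T, M=F, U=F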